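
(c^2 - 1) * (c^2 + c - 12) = c^4 + c^3 - 13*c^2 - c + 12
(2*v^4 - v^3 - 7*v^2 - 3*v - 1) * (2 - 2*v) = -4*v^5 + 6*v^4 + 12*v^3 - 8*v^2 - 4*v - 2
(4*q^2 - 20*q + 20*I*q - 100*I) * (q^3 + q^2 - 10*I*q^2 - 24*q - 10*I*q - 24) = 4*q^5 - 16*q^4 - 20*I*q^4 + 84*q^3 + 80*I*q^3 - 416*q^2 - 380*I*q^2 - 520*q + 1920*I*q + 2400*I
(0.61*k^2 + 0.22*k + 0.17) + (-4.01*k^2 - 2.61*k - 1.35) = -3.4*k^2 - 2.39*k - 1.18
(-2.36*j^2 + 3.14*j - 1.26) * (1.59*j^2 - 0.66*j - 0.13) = -3.7524*j^4 + 6.5502*j^3 - 3.769*j^2 + 0.4234*j + 0.1638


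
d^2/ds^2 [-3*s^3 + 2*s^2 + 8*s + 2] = 4 - 18*s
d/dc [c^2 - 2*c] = 2*c - 2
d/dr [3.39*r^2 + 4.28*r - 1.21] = 6.78*r + 4.28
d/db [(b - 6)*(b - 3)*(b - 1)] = 3*b^2 - 20*b + 27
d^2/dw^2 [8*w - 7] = 0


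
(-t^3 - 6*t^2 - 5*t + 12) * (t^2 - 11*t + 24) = -t^5 + 5*t^4 + 37*t^3 - 77*t^2 - 252*t + 288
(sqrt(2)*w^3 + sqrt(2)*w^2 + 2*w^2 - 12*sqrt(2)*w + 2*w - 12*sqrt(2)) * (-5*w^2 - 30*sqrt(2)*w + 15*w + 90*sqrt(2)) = -5*sqrt(2)*w^5 - 70*w^4 + 10*sqrt(2)*w^4 + 15*sqrt(2)*w^3 + 140*w^3 + 930*w^2 - 1440*w - 2160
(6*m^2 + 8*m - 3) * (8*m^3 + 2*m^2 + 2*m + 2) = 48*m^5 + 76*m^4 + 4*m^3 + 22*m^2 + 10*m - 6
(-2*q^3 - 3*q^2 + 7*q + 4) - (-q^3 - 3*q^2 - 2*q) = -q^3 + 9*q + 4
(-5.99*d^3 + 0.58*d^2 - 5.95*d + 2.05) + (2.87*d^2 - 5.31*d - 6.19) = -5.99*d^3 + 3.45*d^2 - 11.26*d - 4.14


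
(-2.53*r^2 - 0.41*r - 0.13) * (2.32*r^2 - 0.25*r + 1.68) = -5.8696*r^4 - 0.3187*r^3 - 4.4495*r^2 - 0.6563*r - 0.2184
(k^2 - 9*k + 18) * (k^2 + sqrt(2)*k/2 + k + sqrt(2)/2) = k^4 - 8*k^3 + sqrt(2)*k^3/2 - 4*sqrt(2)*k^2 + 9*k^2 + 9*sqrt(2)*k/2 + 18*k + 9*sqrt(2)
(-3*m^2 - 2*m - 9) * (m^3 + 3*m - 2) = -3*m^5 - 2*m^4 - 18*m^3 - 23*m + 18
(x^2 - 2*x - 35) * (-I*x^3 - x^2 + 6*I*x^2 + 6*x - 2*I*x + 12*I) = -I*x^5 - x^4 + 8*I*x^4 + 8*x^3 + 21*I*x^3 + 23*x^2 - 194*I*x^2 - 210*x + 46*I*x - 420*I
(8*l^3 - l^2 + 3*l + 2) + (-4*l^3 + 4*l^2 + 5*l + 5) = 4*l^3 + 3*l^2 + 8*l + 7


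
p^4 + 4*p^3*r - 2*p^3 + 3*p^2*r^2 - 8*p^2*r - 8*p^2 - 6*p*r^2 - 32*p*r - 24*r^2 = (p - 4)*(p + 2)*(p + r)*(p + 3*r)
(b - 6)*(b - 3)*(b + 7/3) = b^3 - 20*b^2/3 - 3*b + 42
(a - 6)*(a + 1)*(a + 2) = a^3 - 3*a^2 - 16*a - 12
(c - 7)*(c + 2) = c^2 - 5*c - 14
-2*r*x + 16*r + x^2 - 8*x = (-2*r + x)*(x - 8)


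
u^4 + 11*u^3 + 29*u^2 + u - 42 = (u - 1)*(u + 2)*(u + 3)*(u + 7)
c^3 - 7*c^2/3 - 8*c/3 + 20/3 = (c - 2)^2*(c + 5/3)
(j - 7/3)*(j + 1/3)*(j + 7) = j^3 + 5*j^2 - 133*j/9 - 49/9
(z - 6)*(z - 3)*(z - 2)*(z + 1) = z^4 - 10*z^3 + 25*z^2 - 36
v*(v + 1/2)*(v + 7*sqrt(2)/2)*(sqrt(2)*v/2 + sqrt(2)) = sqrt(2)*v^4/2 + 5*sqrt(2)*v^3/4 + 7*v^3/2 + sqrt(2)*v^2/2 + 35*v^2/4 + 7*v/2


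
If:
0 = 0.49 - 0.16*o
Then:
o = 3.06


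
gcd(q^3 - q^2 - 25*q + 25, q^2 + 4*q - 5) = q^2 + 4*q - 5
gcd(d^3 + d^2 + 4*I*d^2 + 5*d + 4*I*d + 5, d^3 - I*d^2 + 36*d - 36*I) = d - I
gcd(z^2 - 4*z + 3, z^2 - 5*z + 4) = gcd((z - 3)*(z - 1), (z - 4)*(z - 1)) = z - 1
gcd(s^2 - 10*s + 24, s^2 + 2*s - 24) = s - 4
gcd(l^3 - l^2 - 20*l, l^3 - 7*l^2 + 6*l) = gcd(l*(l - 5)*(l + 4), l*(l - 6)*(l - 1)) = l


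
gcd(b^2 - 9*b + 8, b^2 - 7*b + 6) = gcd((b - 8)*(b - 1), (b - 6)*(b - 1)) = b - 1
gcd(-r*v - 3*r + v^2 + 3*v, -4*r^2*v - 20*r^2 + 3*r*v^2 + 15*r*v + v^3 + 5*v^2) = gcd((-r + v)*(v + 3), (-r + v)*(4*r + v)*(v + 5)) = r - v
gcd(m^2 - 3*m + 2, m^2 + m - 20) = 1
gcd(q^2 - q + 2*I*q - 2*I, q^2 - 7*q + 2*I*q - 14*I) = q + 2*I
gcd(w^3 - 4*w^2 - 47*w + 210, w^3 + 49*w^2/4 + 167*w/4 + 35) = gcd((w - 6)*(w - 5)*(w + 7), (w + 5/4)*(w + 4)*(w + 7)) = w + 7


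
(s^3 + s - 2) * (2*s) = 2*s^4 + 2*s^2 - 4*s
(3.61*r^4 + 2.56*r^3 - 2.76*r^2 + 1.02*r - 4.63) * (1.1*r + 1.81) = 3.971*r^5 + 9.3501*r^4 + 1.5976*r^3 - 3.8736*r^2 - 3.2468*r - 8.3803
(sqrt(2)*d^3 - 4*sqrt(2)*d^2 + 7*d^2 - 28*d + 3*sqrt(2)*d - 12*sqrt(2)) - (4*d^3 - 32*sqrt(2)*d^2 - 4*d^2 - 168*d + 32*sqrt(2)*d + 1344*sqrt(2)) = -4*d^3 + sqrt(2)*d^3 + 11*d^2 + 28*sqrt(2)*d^2 - 29*sqrt(2)*d + 140*d - 1356*sqrt(2)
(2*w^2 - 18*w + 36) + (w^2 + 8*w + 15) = 3*w^2 - 10*w + 51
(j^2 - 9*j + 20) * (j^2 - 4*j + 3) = j^4 - 13*j^3 + 59*j^2 - 107*j + 60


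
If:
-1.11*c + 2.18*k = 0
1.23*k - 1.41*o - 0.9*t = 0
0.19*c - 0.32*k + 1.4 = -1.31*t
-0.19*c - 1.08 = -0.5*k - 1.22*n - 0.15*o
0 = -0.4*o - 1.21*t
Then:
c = 6.46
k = 3.29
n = 0.10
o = 3.64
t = -1.20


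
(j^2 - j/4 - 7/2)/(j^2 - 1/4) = (4*j^2 - j - 14)/(4*j^2 - 1)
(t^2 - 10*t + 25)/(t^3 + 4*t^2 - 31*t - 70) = (t - 5)/(t^2 + 9*t + 14)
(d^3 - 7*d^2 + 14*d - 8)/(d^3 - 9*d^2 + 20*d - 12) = (d - 4)/(d - 6)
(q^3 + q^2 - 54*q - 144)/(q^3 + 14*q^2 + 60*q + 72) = (q^2 - 5*q - 24)/(q^2 + 8*q + 12)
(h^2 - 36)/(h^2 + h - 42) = (h + 6)/(h + 7)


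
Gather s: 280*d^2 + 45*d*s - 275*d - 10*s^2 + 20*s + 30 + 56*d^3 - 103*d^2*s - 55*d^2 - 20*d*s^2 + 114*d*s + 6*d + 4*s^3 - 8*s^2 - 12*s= 56*d^3 + 225*d^2 - 269*d + 4*s^3 + s^2*(-20*d - 18) + s*(-103*d^2 + 159*d + 8) + 30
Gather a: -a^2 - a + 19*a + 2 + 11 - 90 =-a^2 + 18*a - 77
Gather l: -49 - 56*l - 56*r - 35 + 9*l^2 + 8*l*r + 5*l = 9*l^2 + l*(8*r - 51) - 56*r - 84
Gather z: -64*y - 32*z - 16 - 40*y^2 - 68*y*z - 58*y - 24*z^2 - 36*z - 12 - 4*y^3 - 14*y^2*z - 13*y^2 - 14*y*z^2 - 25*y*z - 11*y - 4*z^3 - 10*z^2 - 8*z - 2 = -4*y^3 - 53*y^2 - 133*y - 4*z^3 + z^2*(-14*y - 34) + z*(-14*y^2 - 93*y - 76) - 30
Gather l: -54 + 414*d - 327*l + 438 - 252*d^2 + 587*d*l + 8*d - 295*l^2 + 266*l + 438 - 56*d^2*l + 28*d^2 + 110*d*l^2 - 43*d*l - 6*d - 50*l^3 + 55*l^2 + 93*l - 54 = -224*d^2 + 416*d - 50*l^3 + l^2*(110*d - 240) + l*(-56*d^2 + 544*d + 32) + 768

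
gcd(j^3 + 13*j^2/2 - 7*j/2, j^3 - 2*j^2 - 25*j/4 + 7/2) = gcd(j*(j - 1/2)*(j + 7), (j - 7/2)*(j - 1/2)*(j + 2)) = j - 1/2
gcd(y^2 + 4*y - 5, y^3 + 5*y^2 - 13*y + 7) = y - 1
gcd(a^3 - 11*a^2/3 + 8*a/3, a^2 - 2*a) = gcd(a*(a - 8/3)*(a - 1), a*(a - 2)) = a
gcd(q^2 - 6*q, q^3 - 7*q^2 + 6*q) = q^2 - 6*q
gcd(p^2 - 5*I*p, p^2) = p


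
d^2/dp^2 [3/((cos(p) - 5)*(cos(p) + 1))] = 3*(-4*sin(p)^4 + 38*sin(p)^2 + 5*cos(p) + 3*cos(3*p) + 8)/((cos(p) - 5)^3*(cos(p) + 1)^3)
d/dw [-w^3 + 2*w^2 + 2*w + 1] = -3*w^2 + 4*w + 2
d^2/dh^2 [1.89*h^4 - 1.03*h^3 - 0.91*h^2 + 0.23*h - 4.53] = 22.68*h^2 - 6.18*h - 1.82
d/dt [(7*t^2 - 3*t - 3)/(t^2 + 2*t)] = (17*t^2 + 6*t + 6)/(t^2*(t^2 + 4*t + 4))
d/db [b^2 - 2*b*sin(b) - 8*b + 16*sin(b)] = -2*b*cos(b) + 2*b - 2*sin(b) + 16*cos(b) - 8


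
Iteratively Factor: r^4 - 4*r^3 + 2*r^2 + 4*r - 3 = (r - 3)*(r^3 - r^2 - r + 1) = (r - 3)*(r - 1)*(r^2 - 1) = (r - 3)*(r - 1)^2*(r + 1)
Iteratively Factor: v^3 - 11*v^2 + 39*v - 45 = (v - 3)*(v^2 - 8*v + 15) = (v - 3)^2*(v - 5)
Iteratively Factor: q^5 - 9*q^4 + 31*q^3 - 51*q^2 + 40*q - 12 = (q - 1)*(q^4 - 8*q^3 + 23*q^2 - 28*q + 12) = (q - 2)*(q - 1)*(q^3 - 6*q^2 + 11*q - 6) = (q - 2)*(q - 1)^2*(q^2 - 5*q + 6) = (q - 3)*(q - 2)*(q - 1)^2*(q - 2)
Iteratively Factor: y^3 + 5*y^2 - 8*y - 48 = (y + 4)*(y^2 + y - 12) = (y - 3)*(y + 4)*(y + 4)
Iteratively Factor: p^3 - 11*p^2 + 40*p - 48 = (p - 4)*(p^2 - 7*p + 12) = (p - 4)*(p - 3)*(p - 4)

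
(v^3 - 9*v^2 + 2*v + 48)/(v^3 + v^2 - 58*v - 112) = (v - 3)/(v + 7)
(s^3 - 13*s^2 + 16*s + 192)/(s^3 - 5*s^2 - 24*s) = (s - 8)/s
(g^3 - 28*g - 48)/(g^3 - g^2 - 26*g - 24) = (g + 2)/(g + 1)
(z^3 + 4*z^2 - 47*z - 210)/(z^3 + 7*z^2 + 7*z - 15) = (z^2 - z - 42)/(z^2 + 2*z - 3)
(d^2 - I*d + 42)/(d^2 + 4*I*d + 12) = (d - 7*I)/(d - 2*I)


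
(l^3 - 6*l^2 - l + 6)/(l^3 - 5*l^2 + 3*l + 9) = (l^2 - 7*l + 6)/(l^2 - 6*l + 9)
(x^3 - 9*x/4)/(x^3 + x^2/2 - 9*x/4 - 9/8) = 2*x/(2*x + 1)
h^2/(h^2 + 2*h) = h/(h + 2)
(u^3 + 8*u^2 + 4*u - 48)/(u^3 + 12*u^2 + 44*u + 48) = (u - 2)/(u + 2)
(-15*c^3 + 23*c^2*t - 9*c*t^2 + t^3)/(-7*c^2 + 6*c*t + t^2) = (15*c^2 - 8*c*t + t^2)/(7*c + t)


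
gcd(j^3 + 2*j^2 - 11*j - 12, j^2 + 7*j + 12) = j + 4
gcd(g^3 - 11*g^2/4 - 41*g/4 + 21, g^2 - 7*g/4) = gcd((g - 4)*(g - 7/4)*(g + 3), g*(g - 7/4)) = g - 7/4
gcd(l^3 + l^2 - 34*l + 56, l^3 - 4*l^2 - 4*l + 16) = l^2 - 6*l + 8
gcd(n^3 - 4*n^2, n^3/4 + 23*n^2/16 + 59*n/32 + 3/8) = 1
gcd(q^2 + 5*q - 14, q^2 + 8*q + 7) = q + 7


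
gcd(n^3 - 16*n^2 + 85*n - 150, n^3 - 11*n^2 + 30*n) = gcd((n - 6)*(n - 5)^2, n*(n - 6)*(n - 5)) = n^2 - 11*n + 30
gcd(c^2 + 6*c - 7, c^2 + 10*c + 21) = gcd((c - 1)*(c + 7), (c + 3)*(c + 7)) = c + 7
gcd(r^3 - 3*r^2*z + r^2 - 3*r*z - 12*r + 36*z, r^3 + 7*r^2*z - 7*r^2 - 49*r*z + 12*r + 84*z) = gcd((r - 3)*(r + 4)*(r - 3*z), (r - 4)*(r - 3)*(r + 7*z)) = r - 3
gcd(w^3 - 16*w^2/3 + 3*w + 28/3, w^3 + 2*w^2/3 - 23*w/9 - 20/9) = w + 1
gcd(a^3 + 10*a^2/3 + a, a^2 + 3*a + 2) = 1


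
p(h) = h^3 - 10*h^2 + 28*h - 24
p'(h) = 3*h^2 - 20*h + 28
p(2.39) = -0.55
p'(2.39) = -2.66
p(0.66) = -9.59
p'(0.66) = 16.11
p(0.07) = -22.09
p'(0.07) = 26.61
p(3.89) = -7.54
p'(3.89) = -4.40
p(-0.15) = -28.43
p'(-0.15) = 31.07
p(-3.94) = -350.72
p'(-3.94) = 153.37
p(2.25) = -0.23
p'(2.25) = -1.81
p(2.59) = -1.19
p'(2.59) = -3.68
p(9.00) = 147.00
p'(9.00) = 91.00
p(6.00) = 0.00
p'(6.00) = 16.00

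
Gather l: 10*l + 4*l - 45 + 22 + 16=14*l - 7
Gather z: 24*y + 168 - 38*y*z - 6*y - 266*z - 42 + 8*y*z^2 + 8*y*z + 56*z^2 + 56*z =18*y + z^2*(8*y + 56) + z*(-30*y - 210) + 126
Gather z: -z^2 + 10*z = -z^2 + 10*z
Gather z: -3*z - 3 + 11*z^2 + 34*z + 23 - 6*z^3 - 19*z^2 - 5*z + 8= -6*z^3 - 8*z^2 + 26*z + 28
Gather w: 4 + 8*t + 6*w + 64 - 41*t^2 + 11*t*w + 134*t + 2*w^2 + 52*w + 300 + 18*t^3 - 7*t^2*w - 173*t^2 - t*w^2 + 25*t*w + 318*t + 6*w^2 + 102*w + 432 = 18*t^3 - 214*t^2 + 460*t + w^2*(8 - t) + w*(-7*t^2 + 36*t + 160) + 800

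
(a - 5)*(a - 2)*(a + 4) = a^3 - 3*a^2 - 18*a + 40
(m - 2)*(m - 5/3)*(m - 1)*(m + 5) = m^4 + m^3/3 - 49*m^2/3 + 95*m/3 - 50/3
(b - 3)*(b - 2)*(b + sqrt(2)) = b^3 - 5*b^2 + sqrt(2)*b^2 - 5*sqrt(2)*b + 6*b + 6*sqrt(2)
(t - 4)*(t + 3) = t^2 - t - 12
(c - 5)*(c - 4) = c^2 - 9*c + 20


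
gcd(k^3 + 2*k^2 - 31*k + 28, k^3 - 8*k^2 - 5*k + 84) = k - 4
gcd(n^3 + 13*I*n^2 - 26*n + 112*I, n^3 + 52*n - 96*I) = n^2 + 6*I*n + 16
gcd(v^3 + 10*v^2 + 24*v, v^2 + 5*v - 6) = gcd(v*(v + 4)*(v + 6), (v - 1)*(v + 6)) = v + 6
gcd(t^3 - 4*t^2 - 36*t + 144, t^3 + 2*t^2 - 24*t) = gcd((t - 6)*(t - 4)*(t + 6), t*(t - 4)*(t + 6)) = t^2 + 2*t - 24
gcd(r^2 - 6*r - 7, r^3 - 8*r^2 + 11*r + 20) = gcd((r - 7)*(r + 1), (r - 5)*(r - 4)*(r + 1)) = r + 1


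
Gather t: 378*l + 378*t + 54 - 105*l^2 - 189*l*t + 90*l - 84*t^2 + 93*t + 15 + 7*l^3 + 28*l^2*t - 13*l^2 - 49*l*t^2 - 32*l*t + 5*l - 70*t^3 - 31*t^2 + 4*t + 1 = 7*l^3 - 118*l^2 + 473*l - 70*t^3 + t^2*(-49*l - 115) + t*(28*l^2 - 221*l + 475) + 70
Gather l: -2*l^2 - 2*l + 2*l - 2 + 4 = 2 - 2*l^2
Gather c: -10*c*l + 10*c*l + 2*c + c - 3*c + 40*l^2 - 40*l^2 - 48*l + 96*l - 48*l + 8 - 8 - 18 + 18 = 0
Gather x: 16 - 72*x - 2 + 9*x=14 - 63*x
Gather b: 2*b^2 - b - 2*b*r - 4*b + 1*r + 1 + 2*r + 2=2*b^2 + b*(-2*r - 5) + 3*r + 3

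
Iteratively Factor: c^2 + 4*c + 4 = (c + 2)*(c + 2)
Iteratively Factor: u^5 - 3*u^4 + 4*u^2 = (u)*(u^4 - 3*u^3 + 4*u) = u*(u - 2)*(u^3 - u^2 - 2*u) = u^2*(u - 2)*(u^2 - u - 2) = u^2*(u - 2)*(u + 1)*(u - 2)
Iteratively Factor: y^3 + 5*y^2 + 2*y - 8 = (y - 1)*(y^2 + 6*y + 8) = (y - 1)*(y + 2)*(y + 4)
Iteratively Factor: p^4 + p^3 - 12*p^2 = (p + 4)*(p^3 - 3*p^2) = p*(p + 4)*(p^2 - 3*p) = p^2*(p + 4)*(p - 3)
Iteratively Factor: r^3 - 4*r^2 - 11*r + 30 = (r - 5)*(r^2 + r - 6) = (r - 5)*(r - 2)*(r + 3)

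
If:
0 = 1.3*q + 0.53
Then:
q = -0.41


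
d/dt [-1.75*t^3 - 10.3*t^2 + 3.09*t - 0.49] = -5.25*t^2 - 20.6*t + 3.09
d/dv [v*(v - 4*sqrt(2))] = 2*v - 4*sqrt(2)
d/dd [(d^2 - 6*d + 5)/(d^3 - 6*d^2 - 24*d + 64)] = (-d^4 + 12*d^3 - 75*d^2 + 188*d - 264)/(d^6 - 12*d^5 - 12*d^4 + 416*d^3 - 192*d^2 - 3072*d + 4096)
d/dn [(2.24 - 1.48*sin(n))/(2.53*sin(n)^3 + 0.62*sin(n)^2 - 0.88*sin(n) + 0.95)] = (7.4888*sin(n)^3 - 16.084*sin(n)^2 - 2.7776*sin(n) + 0.5652)*cos(n)/(6.4009*sin(n)^6 + 3.1372*sin(n)^5 - 4.0684*sin(n)^4 + 3.7158*sin(n)^3 + 1.9524*sin(n)^2 - 1.672*sin(n) + 0.9025)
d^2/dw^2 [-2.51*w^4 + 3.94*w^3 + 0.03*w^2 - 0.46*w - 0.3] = -30.12*w^2 + 23.64*w + 0.06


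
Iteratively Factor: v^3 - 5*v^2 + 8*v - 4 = (v - 1)*(v^2 - 4*v + 4) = (v - 2)*(v - 1)*(v - 2)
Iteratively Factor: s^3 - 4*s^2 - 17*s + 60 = (s + 4)*(s^2 - 8*s + 15) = (s - 5)*(s + 4)*(s - 3)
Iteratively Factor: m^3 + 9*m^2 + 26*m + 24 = (m + 3)*(m^2 + 6*m + 8) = (m + 3)*(m + 4)*(m + 2)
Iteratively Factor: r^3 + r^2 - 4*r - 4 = (r + 2)*(r^2 - r - 2) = (r - 2)*(r + 2)*(r + 1)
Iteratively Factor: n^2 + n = (n)*(n + 1)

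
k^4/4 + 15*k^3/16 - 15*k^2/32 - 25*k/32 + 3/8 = (k/4 + 1)*(k - 3/4)*(k - 1/2)*(k + 1)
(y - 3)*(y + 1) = y^2 - 2*y - 3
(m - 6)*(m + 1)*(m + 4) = m^3 - m^2 - 26*m - 24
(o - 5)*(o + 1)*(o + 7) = o^3 + 3*o^2 - 33*o - 35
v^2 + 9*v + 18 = (v + 3)*(v + 6)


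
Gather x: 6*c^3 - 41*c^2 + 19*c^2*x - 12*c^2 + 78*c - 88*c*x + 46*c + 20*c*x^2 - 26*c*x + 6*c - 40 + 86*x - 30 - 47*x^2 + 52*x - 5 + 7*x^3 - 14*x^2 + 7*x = 6*c^3 - 53*c^2 + 130*c + 7*x^3 + x^2*(20*c - 61) + x*(19*c^2 - 114*c + 145) - 75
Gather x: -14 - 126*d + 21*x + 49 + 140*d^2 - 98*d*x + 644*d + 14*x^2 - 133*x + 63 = 140*d^2 + 518*d + 14*x^2 + x*(-98*d - 112) + 98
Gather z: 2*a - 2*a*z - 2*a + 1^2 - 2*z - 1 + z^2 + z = z^2 + z*(-2*a - 1)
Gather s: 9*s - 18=9*s - 18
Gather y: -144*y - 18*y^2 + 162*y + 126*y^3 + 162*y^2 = 126*y^3 + 144*y^2 + 18*y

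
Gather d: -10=-10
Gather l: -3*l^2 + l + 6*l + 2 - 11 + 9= -3*l^2 + 7*l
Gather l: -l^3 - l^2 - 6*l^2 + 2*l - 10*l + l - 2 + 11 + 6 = -l^3 - 7*l^2 - 7*l + 15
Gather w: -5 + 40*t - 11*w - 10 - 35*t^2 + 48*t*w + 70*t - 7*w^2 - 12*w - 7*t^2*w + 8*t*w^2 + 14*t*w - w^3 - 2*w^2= -35*t^2 + 110*t - w^3 + w^2*(8*t - 9) + w*(-7*t^2 + 62*t - 23) - 15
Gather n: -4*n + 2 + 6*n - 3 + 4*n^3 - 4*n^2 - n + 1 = 4*n^3 - 4*n^2 + n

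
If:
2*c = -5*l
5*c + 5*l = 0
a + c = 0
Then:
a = 0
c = 0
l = 0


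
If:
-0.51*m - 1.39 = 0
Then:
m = -2.73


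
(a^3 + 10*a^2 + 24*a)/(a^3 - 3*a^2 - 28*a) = (a + 6)/(a - 7)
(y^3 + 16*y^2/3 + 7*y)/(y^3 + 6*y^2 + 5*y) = (y^2 + 16*y/3 + 7)/(y^2 + 6*y + 5)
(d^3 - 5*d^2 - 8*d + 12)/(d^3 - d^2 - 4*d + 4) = (d - 6)/(d - 2)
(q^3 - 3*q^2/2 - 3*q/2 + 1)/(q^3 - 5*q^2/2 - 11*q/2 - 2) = (2*q^2 - 5*q + 2)/(2*q^2 - 7*q - 4)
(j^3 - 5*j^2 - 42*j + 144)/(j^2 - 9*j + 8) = (j^2 + 3*j - 18)/(j - 1)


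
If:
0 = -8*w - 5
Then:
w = -5/8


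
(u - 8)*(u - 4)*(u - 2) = u^3 - 14*u^2 + 56*u - 64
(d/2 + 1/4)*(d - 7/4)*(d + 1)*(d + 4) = d^4/2 + 15*d^3/8 - 25*d^2/16 - 75*d/16 - 7/4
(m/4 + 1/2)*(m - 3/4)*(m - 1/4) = m^3/4 + m^2/4 - 29*m/64 + 3/32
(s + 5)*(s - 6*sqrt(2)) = s^2 - 6*sqrt(2)*s + 5*s - 30*sqrt(2)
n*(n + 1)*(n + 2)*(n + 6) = n^4 + 9*n^3 + 20*n^2 + 12*n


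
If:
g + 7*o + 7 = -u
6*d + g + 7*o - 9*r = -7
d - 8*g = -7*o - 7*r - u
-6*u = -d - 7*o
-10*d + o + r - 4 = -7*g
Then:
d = -469/248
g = -18669/9920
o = -2917/4960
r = -11403/9920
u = -9933/9920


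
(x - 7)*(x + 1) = x^2 - 6*x - 7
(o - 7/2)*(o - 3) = o^2 - 13*o/2 + 21/2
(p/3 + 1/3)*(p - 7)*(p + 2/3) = p^3/3 - 16*p^2/9 - 11*p/3 - 14/9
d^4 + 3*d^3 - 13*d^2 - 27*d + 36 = (d - 3)*(d - 1)*(d + 3)*(d + 4)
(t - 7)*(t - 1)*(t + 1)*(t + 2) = t^4 - 5*t^3 - 15*t^2 + 5*t + 14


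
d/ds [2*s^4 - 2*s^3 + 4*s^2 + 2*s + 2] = 8*s^3 - 6*s^2 + 8*s + 2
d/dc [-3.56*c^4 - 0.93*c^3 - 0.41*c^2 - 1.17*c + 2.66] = -14.24*c^3 - 2.79*c^2 - 0.82*c - 1.17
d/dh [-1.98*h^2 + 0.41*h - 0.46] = 0.41 - 3.96*h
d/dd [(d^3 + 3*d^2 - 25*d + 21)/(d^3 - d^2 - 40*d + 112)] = 2*(5 - 2*d)/(d^3 - 12*d^2 + 48*d - 64)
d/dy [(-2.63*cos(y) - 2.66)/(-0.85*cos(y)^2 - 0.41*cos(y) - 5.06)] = (2.2355*cos(y)^2 + 4.522*cos(y) - 12.2172)*sin(y)/(0.7225*cos(y)^4 + 0.697*cos(y)^3 + 8.7701*cos(y)^2 + 4.1492*cos(y) + 25.6036)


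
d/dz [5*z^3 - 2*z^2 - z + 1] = 15*z^2 - 4*z - 1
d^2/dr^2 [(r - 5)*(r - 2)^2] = 6*r - 18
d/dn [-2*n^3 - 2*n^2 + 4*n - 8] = -6*n^2 - 4*n + 4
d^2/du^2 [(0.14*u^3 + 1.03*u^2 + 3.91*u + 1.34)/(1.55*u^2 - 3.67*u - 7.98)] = (-8.88178419700125e-16*u^5 - 1.77635683940025e-15*u^4 + 37.740472*u^3 + 120.357264*u^2 + 297.932736*u - 28.594016)/(3.723875*u^6 - 26.451525*u^5 + 5.114535*u^4 + 222.934517*u^3 - 26.331606*u^2 - 701.121204*u - 508.169592)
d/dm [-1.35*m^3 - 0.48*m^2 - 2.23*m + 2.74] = -4.05*m^2 - 0.96*m - 2.23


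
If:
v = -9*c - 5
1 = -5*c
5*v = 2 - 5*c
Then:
No Solution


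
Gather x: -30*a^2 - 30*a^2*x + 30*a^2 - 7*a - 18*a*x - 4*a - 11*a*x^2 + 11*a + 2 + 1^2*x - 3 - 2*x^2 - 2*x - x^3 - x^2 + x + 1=-x^3 + x^2*(-11*a - 3) + x*(-30*a^2 - 18*a)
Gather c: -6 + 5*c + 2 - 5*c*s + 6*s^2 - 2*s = c*(5 - 5*s) + 6*s^2 - 2*s - 4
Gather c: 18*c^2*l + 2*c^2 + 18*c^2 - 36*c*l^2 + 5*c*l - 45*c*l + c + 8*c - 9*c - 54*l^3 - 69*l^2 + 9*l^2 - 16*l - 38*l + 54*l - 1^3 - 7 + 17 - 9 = c^2*(18*l + 20) + c*(-36*l^2 - 40*l) - 54*l^3 - 60*l^2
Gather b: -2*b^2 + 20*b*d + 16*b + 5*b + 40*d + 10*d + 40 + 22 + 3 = -2*b^2 + b*(20*d + 21) + 50*d + 65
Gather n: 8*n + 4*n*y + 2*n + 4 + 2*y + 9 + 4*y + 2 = n*(4*y + 10) + 6*y + 15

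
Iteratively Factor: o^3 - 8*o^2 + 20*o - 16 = (o - 4)*(o^2 - 4*o + 4) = (o - 4)*(o - 2)*(o - 2)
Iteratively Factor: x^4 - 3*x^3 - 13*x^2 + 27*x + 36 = (x - 4)*(x^3 + x^2 - 9*x - 9) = (x - 4)*(x - 3)*(x^2 + 4*x + 3) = (x - 4)*(x - 3)*(x + 1)*(x + 3)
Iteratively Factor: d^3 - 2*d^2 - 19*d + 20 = (d - 1)*(d^2 - d - 20) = (d - 1)*(d + 4)*(d - 5)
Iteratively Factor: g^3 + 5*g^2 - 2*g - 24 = (g - 2)*(g^2 + 7*g + 12) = (g - 2)*(g + 4)*(g + 3)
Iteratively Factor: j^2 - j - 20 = (j + 4)*(j - 5)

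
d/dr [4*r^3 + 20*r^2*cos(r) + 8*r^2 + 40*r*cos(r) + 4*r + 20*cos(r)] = -20*r^2*sin(r) + 12*r^2 - 40*r*sin(r) + 40*r*cos(r) + 16*r - 20*sin(r) + 40*cos(r) + 4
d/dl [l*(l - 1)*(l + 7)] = 3*l^2 + 12*l - 7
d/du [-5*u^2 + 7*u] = 7 - 10*u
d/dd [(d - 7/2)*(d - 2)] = 2*d - 11/2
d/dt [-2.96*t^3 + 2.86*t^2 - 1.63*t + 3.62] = -8.88*t^2 + 5.72*t - 1.63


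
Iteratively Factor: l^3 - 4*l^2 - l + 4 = (l + 1)*(l^2 - 5*l + 4) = (l - 4)*(l + 1)*(l - 1)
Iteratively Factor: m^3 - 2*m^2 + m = (m - 1)*(m^2 - m) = m*(m - 1)*(m - 1)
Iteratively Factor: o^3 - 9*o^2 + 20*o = (o - 4)*(o^2 - 5*o) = (o - 5)*(o - 4)*(o)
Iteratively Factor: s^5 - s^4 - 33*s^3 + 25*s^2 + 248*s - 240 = (s - 3)*(s^4 + 2*s^3 - 27*s^2 - 56*s + 80) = (s - 3)*(s + 4)*(s^3 - 2*s^2 - 19*s + 20) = (s - 5)*(s - 3)*(s + 4)*(s^2 + 3*s - 4) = (s - 5)*(s - 3)*(s + 4)^2*(s - 1)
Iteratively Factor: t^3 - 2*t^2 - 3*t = (t)*(t^2 - 2*t - 3) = t*(t + 1)*(t - 3)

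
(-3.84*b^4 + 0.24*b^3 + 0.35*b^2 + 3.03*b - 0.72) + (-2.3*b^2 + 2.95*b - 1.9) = -3.84*b^4 + 0.24*b^3 - 1.95*b^2 + 5.98*b - 2.62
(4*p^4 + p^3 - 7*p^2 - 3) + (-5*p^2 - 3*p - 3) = 4*p^4 + p^3 - 12*p^2 - 3*p - 6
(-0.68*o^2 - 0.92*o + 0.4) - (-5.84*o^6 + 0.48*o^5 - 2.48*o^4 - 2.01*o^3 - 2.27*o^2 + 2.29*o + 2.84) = 5.84*o^6 - 0.48*o^5 + 2.48*o^4 + 2.01*o^3 + 1.59*o^2 - 3.21*o - 2.44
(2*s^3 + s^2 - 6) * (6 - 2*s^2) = -4*s^5 - 2*s^4 + 12*s^3 + 18*s^2 - 36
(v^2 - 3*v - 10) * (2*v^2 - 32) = 2*v^4 - 6*v^3 - 52*v^2 + 96*v + 320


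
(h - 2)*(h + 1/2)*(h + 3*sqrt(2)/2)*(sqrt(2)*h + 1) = sqrt(2)*h^4 - 3*sqrt(2)*h^3/2 + 4*h^3 - 6*h^2 + sqrt(2)*h^2/2 - 4*h - 9*sqrt(2)*h/4 - 3*sqrt(2)/2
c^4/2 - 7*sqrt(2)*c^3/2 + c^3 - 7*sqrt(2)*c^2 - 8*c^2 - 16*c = c*(c/2 + sqrt(2)/2)*(c + 2)*(c - 8*sqrt(2))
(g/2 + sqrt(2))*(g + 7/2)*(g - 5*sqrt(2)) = g^3/2 - 3*sqrt(2)*g^2/2 + 7*g^2/4 - 10*g - 21*sqrt(2)*g/4 - 35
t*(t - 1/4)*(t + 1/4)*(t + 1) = t^4 + t^3 - t^2/16 - t/16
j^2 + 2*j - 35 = (j - 5)*(j + 7)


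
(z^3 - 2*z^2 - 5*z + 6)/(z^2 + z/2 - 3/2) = 2*(z^2 - z - 6)/(2*z + 3)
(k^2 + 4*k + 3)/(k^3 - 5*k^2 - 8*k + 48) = (k + 1)/(k^2 - 8*k + 16)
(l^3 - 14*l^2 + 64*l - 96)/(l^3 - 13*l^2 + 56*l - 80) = (l - 6)/(l - 5)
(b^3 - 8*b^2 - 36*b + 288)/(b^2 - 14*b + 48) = b + 6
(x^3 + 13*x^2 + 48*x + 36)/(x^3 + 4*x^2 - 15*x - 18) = (x + 6)/(x - 3)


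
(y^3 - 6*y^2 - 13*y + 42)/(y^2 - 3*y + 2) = (y^2 - 4*y - 21)/(y - 1)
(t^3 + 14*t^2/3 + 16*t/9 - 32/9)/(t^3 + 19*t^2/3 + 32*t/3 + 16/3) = (t - 2/3)/(t + 1)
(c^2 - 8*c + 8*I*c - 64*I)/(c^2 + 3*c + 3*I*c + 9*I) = (c^2 + 8*c*(-1 + I) - 64*I)/(c^2 + 3*c*(1 + I) + 9*I)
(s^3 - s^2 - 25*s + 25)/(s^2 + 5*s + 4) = (s^3 - s^2 - 25*s + 25)/(s^2 + 5*s + 4)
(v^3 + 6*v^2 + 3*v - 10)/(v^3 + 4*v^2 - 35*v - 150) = (v^2 + v - 2)/(v^2 - v - 30)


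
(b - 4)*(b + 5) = b^2 + b - 20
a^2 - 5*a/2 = a*(a - 5/2)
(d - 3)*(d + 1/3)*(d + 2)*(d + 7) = d^4 + 19*d^3/3 - 11*d^2 - 139*d/3 - 14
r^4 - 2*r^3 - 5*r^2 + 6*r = r*(r - 3)*(r - 1)*(r + 2)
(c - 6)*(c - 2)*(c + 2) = c^3 - 6*c^2 - 4*c + 24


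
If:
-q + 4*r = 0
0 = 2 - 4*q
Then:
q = 1/2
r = 1/8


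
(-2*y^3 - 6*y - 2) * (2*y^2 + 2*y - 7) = -4*y^5 - 4*y^4 + 2*y^3 - 16*y^2 + 38*y + 14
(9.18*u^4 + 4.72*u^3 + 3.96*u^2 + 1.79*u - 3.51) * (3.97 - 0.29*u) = -2.6622*u^5 + 35.0758*u^4 + 17.59*u^3 + 15.2021*u^2 + 8.1242*u - 13.9347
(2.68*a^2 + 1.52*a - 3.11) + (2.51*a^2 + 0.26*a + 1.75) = 5.19*a^2 + 1.78*a - 1.36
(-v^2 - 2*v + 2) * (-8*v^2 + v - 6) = 8*v^4 + 15*v^3 - 12*v^2 + 14*v - 12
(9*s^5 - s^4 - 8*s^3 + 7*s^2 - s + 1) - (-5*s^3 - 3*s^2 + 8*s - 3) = 9*s^5 - s^4 - 3*s^3 + 10*s^2 - 9*s + 4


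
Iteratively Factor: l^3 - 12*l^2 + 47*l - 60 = (l - 4)*(l^2 - 8*l + 15) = (l - 5)*(l - 4)*(l - 3)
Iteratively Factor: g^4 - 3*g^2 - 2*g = (g - 2)*(g^3 + 2*g^2 + g) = g*(g - 2)*(g^2 + 2*g + 1) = g*(g - 2)*(g + 1)*(g + 1)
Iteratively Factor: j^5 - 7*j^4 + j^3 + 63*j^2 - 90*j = (j + 3)*(j^4 - 10*j^3 + 31*j^2 - 30*j) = (j - 3)*(j + 3)*(j^3 - 7*j^2 + 10*j) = (j - 5)*(j - 3)*(j + 3)*(j^2 - 2*j) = (j - 5)*(j - 3)*(j - 2)*(j + 3)*(j)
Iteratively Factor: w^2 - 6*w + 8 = (w - 4)*(w - 2)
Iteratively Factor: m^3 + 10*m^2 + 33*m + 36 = (m + 4)*(m^2 + 6*m + 9) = (m + 3)*(m + 4)*(m + 3)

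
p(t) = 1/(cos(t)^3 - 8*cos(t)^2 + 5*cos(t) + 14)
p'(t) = (3*sin(t)*cos(t)^2 - 16*sin(t)*cos(t) + 5*sin(t))/(cos(t)^3 - 8*cos(t)^2 + 5*cos(t) + 14)^2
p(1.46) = 0.07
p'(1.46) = 0.02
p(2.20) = 0.12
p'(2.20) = 0.19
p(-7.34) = 0.07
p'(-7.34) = 0.01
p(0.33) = 0.08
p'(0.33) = -0.02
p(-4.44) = 0.08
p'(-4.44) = 0.06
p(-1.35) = 0.07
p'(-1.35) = -0.01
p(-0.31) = 0.08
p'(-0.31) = 0.01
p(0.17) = 0.08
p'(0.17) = -0.01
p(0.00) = 0.08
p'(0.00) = 0.00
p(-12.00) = 0.08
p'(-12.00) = -0.02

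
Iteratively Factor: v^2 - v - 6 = (v + 2)*(v - 3)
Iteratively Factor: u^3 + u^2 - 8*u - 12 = (u + 2)*(u^2 - u - 6) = (u + 2)^2*(u - 3)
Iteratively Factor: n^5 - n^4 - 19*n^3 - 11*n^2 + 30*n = (n - 1)*(n^4 - 19*n^2 - 30*n) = (n - 5)*(n - 1)*(n^3 + 5*n^2 + 6*n) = n*(n - 5)*(n - 1)*(n^2 + 5*n + 6) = n*(n - 5)*(n - 1)*(n + 2)*(n + 3)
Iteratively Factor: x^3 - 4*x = (x)*(x^2 - 4) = x*(x + 2)*(x - 2)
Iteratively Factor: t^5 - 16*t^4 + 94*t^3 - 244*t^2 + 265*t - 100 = (t - 5)*(t^4 - 11*t^3 + 39*t^2 - 49*t + 20) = (t - 5)*(t - 1)*(t^3 - 10*t^2 + 29*t - 20) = (t - 5)*(t - 1)^2*(t^2 - 9*t + 20) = (t - 5)^2*(t - 1)^2*(t - 4)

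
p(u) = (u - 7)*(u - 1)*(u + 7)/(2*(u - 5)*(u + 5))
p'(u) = (u - 7)*(u - 1)/(2*(u - 5)*(u + 5)) - (u - 7)*(u - 1)*(u + 7)/(2*(u - 5)*(u + 5)^2) + (u - 7)*(u + 7)/(2*(u - 5)*(u + 5)) - (u - 7)*(u - 1)*(u + 7)/(2*(u - 5)^2*(u + 5)) + (u - 1)*(u + 7)/(2*(u - 5)*(u + 5))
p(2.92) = 2.36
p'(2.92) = 1.72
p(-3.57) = -6.76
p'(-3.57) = 4.09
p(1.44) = 0.45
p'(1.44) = 1.05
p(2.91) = 2.34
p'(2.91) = 1.71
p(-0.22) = -1.20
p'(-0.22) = 0.99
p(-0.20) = -1.18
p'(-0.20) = 0.99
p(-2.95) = -4.88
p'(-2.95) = 2.29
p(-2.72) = -4.40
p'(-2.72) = 1.97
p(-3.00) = -5.00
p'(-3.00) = 2.38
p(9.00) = 2.29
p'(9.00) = 0.84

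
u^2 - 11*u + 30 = (u - 6)*(u - 5)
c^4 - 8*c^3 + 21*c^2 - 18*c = c*(c - 3)^2*(c - 2)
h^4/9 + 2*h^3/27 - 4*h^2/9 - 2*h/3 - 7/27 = (h/3 + 1/3)^2*(h - 7/3)*(h + 1)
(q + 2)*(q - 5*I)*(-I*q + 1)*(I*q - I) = q^4 + q^3 - 4*I*q^3 + 3*q^2 - 4*I*q^2 + 5*q + 8*I*q - 10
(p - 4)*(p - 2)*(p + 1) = p^3 - 5*p^2 + 2*p + 8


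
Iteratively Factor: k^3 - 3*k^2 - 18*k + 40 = (k + 4)*(k^2 - 7*k + 10) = (k - 5)*(k + 4)*(k - 2)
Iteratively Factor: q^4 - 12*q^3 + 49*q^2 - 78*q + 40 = (q - 5)*(q^3 - 7*q^2 + 14*q - 8) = (q - 5)*(q - 2)*(q^2 - 5*q + 4) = (q - 5)*(q - 2)*(q - 1)*(q - 4)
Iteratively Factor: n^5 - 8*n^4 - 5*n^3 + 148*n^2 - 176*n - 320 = (n - 5)*(n^4 - 3*n^3 - 20*n^2 + 48*n + 64) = (n - 5)*(n - 4)*(n^3 + n^2 - 16*n - 16) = (n - 5)*(n - 4)^2*(n^2 + 5*n + 4) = (n - 5)*(n - 4)^2*(n + 1)*(n + 4)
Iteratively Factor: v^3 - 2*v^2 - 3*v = (v + 1)*(v^2 - 3*v) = v*(v + 1)*(v - 3)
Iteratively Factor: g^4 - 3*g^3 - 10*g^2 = (g - 5)*(g^3 + 2*g^2) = g*(g - 5)*(g^2 + 2*g) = g^2*(g - 5)*(g + 2)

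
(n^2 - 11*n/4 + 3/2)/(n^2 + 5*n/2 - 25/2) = (4*n^2 - 11*n + 6)/(2*(2*n^2 + 5*n - 25))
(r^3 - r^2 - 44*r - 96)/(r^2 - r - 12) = (r^2 - 4*r - 32)/(r - 4)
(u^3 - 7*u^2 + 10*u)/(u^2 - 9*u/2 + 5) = 2*u*(u - 5)/(2*u - 5)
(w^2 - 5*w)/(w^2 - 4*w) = (w - 5)/(w - 4)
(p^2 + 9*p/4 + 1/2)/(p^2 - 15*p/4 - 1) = (p + 2)/(p - 4)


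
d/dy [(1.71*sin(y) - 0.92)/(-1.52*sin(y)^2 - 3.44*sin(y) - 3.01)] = (2.5992*sin(y)^2 - 2.7968*sin(y) - 8.3119)*cos(y)/(2.3104*sin(y)^4 + 10.4576*sin(y)^3 + 20.984*sin(y)^2 + 20.7088*sin(y) + 9.0601)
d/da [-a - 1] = -1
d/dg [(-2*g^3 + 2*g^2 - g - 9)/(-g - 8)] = (4*g^3 + 46*g^2 - 32*g - 1)/(g^2 + 16*g + 64)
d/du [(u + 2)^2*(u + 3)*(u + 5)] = 4*u^3 + 36*u^2 + 102*u + 92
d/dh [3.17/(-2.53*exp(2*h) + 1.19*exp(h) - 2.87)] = (16.0402*exp(h) - 3.7723)*exp(h)/(2.53*exp(2*h) - 1.19*exp(h) + 2.87)^2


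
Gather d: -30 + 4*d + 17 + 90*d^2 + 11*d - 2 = 90*d^2 + 15*d - 15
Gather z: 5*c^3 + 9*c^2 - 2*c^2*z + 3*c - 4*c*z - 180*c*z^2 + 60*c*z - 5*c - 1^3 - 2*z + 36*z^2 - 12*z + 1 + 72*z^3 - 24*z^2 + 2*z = 5*c^3 + 9*c^2 - 2*c + 72*z^3 + z^2*(12 - 180*c) + z*(-2*c^2 + 56*c - 12)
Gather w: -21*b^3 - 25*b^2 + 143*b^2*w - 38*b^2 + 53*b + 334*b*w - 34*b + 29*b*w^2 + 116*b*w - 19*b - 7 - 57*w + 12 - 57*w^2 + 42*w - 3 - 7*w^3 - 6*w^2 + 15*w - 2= -21*b^3 - 63*b^2 - 7*w^3 + w^2*(29*b - 63) + w*(143*b^2 + 450*b)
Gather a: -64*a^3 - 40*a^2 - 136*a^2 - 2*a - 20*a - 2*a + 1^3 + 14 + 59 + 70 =-64*a^3 - 176*a^2 - 24*a + 144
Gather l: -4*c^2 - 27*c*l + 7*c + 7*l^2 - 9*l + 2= -4*c^2 + 7*c + 7*l^2 + l*(-27*c - 9) + 2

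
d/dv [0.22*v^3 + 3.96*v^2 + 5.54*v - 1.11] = 0.66*v^2 + 7.92*v + 5.54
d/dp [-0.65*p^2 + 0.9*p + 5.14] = 0.9 - 1.3*p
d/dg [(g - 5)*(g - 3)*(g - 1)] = 3*g^2 - 18*g + 23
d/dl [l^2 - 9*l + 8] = 2*l - 9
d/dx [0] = 0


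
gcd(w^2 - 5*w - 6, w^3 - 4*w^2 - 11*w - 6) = w^2 - 5*w - 6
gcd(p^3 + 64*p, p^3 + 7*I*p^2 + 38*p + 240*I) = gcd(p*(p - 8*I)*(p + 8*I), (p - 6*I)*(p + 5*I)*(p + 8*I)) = p + 8*I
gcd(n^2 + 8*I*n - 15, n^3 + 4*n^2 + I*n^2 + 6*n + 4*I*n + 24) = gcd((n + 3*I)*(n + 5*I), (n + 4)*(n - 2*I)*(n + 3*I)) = n + 3*I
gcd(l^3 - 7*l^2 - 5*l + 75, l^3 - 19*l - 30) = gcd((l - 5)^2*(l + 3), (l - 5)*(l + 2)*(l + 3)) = l^2 - 2*l - 15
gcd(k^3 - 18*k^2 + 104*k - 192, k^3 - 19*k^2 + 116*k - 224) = k^2 - 12*k + 32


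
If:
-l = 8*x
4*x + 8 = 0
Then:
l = 16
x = -2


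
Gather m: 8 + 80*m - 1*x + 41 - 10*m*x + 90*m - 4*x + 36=m*(170 - 10*x) - 5*x + 85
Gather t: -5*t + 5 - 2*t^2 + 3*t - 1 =-2*t^2 - 2*t + 4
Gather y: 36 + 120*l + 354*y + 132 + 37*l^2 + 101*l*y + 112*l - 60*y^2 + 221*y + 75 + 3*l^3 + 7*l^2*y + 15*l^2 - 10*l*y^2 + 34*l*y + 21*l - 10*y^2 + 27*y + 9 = 3*l^3 + 52*l^2 + 253*l + y^2*(-10*l - 70) + y*(7*l^2 + 135*l + 602) + 252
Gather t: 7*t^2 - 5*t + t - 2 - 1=7*t^2 - 4*t - 3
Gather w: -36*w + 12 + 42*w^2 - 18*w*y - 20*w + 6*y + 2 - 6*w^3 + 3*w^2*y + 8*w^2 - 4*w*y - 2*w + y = -6*w^3 + w^2*(3*y + 50) + w*(-22*y - 58) + 7*y + 14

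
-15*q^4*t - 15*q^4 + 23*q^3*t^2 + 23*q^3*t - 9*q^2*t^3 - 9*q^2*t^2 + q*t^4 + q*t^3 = (-5*q + t)*(-3*q + t)*(-q + t)*(q*t + q)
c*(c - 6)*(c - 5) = c^3 - 11*c^2 + 30*c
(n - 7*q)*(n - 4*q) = n^2 - 11*n*q + 28*q^2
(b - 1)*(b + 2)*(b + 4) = b^3 + 5*b^2 + 2*b - 8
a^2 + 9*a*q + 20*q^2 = (a + 4*q)*(a + 5*q)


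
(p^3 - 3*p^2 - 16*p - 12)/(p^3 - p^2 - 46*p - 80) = (p^2 - 5*p - 6)/(p^2 - 3*p - 40)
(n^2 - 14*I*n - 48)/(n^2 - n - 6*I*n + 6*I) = (n - 8*I)/(n - 1)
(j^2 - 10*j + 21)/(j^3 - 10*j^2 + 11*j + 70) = (j - 3)/(j^2 - 3*j - 10)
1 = 1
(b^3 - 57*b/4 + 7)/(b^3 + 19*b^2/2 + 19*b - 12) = (b - 7/2)/(b + 6)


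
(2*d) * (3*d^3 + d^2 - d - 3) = 6*d^4 + 2*d^3 - 2*d^2 - 6*d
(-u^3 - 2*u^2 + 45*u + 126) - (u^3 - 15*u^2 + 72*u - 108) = -2*u^3 + 13*u^2 - 27*u + 234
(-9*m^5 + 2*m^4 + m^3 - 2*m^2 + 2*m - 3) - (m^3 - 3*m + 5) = -9*m^5 + 2*m^4 - 2*m^2 + 5*m - 8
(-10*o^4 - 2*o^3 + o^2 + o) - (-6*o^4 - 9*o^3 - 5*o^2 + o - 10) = -4*o^4 + 7*o^3 + 6*o^2 + 10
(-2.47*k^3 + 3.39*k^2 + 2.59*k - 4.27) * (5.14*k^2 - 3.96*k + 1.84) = -12.6958*k^5 + 27.2058*k^4 - 4.6566*k^3 - 25.9666*k^2 + 21.6748*k - 7.8568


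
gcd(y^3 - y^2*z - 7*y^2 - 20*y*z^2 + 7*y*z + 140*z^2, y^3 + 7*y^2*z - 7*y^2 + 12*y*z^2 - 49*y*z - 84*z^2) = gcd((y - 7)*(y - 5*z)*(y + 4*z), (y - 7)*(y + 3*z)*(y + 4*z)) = y^2 + 4*y*z - 7*y - 28*z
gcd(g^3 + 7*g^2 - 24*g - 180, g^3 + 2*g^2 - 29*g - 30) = g^2 + g - 30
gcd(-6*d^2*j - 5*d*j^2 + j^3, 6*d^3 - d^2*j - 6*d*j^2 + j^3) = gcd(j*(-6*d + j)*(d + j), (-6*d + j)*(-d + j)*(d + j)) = 6*d^2 + 5*d*j - j^2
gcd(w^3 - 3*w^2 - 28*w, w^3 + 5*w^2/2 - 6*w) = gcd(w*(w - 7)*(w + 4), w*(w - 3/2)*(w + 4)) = w^2 + 4*w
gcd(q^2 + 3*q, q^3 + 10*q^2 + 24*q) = q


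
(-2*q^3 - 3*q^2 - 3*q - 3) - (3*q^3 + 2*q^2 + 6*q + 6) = -5*q^3 - 5*q^2 - 9*q - 9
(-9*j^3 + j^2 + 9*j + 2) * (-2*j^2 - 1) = 18*j^5 - 2*j^4 - 9*j^3 - 5*j^2 - 9*j - 2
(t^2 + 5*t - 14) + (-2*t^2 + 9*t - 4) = -t^2 + 14*t - 18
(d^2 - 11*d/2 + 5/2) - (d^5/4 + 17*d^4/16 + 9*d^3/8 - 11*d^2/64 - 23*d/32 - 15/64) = -d^5/4 - 17*d^4/16 - 9*d^3/8 + 75*d^2/64 - 153*d/32 + 175/64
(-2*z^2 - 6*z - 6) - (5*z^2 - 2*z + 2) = -7*z^2 - 4*z - 8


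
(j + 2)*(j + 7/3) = j^2 + 13*j/3 + 14/3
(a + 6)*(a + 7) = a^2 + 13*a + 42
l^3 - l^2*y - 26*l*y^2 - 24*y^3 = (l - 6*y)*(l + y)*(l + 4*y)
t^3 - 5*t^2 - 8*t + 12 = (t - 6)*(t - 1)*(t + 2)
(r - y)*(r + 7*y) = r^2 + 6*r*y - 7*y^2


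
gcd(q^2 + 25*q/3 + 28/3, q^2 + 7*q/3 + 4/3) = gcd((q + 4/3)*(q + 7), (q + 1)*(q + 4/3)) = q + 4/3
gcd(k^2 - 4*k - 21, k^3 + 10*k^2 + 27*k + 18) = k + 3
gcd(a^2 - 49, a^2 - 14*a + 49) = a - 7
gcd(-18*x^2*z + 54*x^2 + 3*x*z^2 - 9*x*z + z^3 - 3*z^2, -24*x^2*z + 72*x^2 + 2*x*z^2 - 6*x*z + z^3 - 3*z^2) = 6*x*z - 18*x + z^2 - 3*z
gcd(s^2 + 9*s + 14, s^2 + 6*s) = 1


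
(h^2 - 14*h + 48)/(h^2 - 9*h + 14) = (h^2 - 14*h + 48)/(h^2 - 9*h + 14)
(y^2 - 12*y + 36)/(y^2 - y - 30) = (y - 6)/(y + 5)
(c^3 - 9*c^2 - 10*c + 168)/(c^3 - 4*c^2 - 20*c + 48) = (c - 7)/(c - 2)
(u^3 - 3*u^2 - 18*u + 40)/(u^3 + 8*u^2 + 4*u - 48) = (u - 5)/(u + 6)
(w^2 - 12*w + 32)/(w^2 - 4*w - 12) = (-w^2 + 12*w - 32)/(-w^2 + 4*w + 12)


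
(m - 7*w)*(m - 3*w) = m^2 - 10*m*w + 21*w^2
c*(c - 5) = c^2 - 5*c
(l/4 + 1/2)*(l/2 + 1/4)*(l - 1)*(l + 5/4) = l^4/8 + 11*l^3/32 + 3*l^2/64 - 23*l/64 - 5/32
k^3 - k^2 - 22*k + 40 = (k - 4)*(k - 2)*(k + 5)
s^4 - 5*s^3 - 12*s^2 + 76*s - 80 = (s - 5)*(s - 2)^2*(s + 4)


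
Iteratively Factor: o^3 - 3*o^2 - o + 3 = (o - 1)*(o^2 - 2*o - 3) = (o - 3)*(o - 1)*(o + 1)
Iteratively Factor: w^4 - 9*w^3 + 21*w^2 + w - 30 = (w + 1)*(w^3 - 10*w^2 + 31*w - 30) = (w - 3)*(w + 1)*(w^2 - 7*w + 10) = (w - 3)*(w - 2)*(w + 1)*(w - 5)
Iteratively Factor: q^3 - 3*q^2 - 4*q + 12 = (q + 2)*(q^2 - 5*q + 6) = (q - 2)*(q + 2)*(q - 3)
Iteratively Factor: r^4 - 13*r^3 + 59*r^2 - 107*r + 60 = (r - 5)*(r^3 - 8*r^2 + 19*r - 12) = (r - 5)*(r - 4)*(r^2 - 4*r + 3) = (r - 5)*(r - 4)*(r - 3)*(r - 1)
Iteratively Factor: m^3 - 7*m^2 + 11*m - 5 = (m - 1)*(m^2 - 6*m + 5) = (m - 1)^2*(m - 5)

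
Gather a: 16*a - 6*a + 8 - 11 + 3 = 10*a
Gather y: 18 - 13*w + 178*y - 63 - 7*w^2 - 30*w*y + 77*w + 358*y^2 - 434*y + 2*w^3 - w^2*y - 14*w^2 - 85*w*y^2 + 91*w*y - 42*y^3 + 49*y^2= 2*w^3 - 21*w^2 + 64*w - 42*y^3 + y^2*(407 - 85*w) + y*(-w^2 + 61*w - 256) - 45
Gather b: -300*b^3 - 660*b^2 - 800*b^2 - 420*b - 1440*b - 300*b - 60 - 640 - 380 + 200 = -300*b^3 - 1460*b^2 - 2160*b - 880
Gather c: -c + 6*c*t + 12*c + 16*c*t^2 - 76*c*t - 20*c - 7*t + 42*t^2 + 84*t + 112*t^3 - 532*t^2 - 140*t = c*(16*t^2 - 70*t - 9) + 112*t^3 - 490*t^2 - 63*t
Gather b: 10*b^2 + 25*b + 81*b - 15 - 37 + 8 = 10*b^2 + 106*b - 44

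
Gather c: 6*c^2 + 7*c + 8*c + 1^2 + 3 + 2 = 6*c^2 + 15*c + 6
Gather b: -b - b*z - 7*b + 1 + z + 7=b*(-z - 8) + z + 8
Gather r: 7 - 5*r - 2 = 5 - 5*r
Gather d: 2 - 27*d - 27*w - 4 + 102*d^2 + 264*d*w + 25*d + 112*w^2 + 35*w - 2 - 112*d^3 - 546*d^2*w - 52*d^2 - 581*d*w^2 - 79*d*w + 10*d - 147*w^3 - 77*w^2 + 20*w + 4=-112*d^3 + d^2*(50 - 546*w) + d*(-581*w^2 + 185*w + 8) - 147*w^3 + 35*w^2 + 28*w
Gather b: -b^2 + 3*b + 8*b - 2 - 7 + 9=-b^2 + 11*b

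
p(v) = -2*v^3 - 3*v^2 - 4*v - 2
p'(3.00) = -76.00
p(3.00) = -95.00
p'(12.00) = -940.00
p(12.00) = -3938.00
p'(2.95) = -73.92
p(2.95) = -91.25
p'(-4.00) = -76.00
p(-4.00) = 94.00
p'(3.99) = -123.46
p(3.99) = -192.76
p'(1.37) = -23.48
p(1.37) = -18.25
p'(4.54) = -154.91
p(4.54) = -269.15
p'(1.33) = -22.59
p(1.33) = -17.33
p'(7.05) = -344.52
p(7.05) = -880.11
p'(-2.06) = -17.10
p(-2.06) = 10.99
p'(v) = -6*v^2 - 6*v - 4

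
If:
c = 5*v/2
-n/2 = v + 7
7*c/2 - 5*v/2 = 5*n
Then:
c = -140/13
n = -70/13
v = -56/13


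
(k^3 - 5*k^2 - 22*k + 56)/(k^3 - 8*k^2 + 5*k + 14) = (k + 4)/(k + 1)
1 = 1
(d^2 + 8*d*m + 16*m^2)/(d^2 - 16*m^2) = (d + 4*m)/(d - 4*m)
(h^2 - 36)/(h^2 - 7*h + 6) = (h + 6)/(h - 1)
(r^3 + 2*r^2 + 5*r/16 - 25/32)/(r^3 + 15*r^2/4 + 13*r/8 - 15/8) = (r + 5/4)/(r + 3)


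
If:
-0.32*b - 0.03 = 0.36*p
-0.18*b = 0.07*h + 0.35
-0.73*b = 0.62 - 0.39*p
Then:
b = -0.61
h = -3.44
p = 0.46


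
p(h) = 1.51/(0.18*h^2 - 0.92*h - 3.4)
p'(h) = 1.51*(0.92 - 0.36*h)/(0.18*h^2 - 0.92*h - 3.4)^2 = (1.3892 - 0.5436*h)/(-0.18*h^2 + 0.92*h + 3.4)^2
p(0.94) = -0.37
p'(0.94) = 0.05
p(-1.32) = -0.81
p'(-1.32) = 0.60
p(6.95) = -1.37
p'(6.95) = -1.98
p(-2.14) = -2.49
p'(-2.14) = 6.93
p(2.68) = -0.33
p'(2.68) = -0.00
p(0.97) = -0.37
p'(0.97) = 0.05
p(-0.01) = -0.45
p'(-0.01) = 0.12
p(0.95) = -0.37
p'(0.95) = 0.05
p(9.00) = 0.52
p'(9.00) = -0.42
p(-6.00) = 0.18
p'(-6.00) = 0.06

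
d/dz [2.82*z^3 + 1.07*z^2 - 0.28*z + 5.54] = 8.46*z^2 + 2.14*z - 0.28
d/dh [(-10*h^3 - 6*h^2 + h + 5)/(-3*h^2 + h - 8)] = (30*h^4 - 20*h^3 + 237*h^2 + 126*h - 13)/(9*h^4 - 6*h^3 + 49*h^2 - 16*h + 64)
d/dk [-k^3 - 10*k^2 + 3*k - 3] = -3*k^2 - 20*k + 3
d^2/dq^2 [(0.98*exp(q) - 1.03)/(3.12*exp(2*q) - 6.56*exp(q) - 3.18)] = (9.53971200000001*exp(4*q) - 20.047872*exp(3*q) + 121.582656*exp(2*q) - 105.645184*exp(q) + 31.396776)*exp(q)/(30.371328*exp(6*q) - 191.572992*exp(5*q) + 309.92832*exp(4*q) + 108.21376*exp(3*q) - 315.88848*exp(2*q) - 199.012032*exp(q) - 32.157432)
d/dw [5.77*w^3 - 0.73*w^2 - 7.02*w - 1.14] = 17.31*w^2 - 1.46*w - 7.02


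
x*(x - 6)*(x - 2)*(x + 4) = x^4 - 4*x^3 - 20*x^2 + 48*x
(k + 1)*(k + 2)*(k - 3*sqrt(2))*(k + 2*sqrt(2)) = k^4 - sqrt(2)*k^3 + 3*k^3 - 10*k^2 - 3*sqrt(2)*k^2 - 36*k - 2*sqrt(2)*k - 24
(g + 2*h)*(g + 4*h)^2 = g^3 + 10*g^2*h + 32*g*h^2 + 32*h^3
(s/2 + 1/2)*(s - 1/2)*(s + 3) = s^3/2 + 7*s^2/4 + s/2 - 3/4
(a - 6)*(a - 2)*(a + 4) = a^3 - 4*a^2 - 20*a + 48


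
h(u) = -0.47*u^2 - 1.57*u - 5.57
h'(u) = -0.94*u - 1.57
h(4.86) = -24.30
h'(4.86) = -6.14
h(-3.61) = -6.03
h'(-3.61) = 1.82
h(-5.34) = -10.59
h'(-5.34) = 3.45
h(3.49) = -16.77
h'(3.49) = -4.85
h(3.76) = -18.12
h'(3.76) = -5.10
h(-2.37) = -4.49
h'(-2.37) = 0.66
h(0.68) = -6.85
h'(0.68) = -2.21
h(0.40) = -6.27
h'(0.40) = -1.95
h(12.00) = -92.09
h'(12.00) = -12.85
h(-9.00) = -29.51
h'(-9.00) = 6.89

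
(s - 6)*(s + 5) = s^2 - s - 30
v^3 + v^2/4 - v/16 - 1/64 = (v - 1/4)*(v + 1/4)^2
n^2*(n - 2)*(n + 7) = n^4 + 5*n^3 - 14*n^2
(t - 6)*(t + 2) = t^2 - 4*t - 12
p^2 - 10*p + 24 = (p - 6)*(p - 4)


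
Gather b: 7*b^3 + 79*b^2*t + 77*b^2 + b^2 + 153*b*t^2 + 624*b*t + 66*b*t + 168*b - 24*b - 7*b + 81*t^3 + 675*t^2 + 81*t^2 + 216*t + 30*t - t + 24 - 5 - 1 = 7*b^3 + b^2*(79*t + 78) + b*(153*t^2 + 690*t + 137) + 81*t^3 + 756*t^2 + 245*t + 18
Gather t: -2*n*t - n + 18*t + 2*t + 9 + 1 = -n + t*(20 - 2*n) + 10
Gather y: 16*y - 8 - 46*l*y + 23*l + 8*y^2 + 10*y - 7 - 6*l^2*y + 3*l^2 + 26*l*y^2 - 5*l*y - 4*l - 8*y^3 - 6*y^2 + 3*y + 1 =3*l^2 + 19*l - 8*y^3 + y^2*(26*l + 2) + y*(-6*l^2 - 51*l + 29) - 14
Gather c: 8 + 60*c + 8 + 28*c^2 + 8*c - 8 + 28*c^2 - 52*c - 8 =56*c^2 + 16*c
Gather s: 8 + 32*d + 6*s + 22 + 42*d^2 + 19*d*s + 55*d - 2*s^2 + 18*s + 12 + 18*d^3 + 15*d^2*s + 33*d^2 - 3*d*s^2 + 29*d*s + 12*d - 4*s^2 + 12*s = 18*d^3 + 75*d^2 + 99*d + s^2*(-3*d - 6) + s*(15*d^2 + 48*d + 36) + 42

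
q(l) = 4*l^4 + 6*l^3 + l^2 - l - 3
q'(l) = 16*l^3 + 18*l^2 + 2*l - 1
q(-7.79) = 11959.34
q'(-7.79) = -6487.93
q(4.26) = 1792.08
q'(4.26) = 1571.12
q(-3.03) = 179.46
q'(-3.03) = -286.89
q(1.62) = 51.06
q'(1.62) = 117.50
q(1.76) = 69.43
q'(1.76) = 145.51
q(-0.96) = -3.03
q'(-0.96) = -0.49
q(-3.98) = 642.22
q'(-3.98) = -732.55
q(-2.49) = 66.83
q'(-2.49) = -141.39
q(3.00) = 489.00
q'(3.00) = 599.00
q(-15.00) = 182487.00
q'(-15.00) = -49981.00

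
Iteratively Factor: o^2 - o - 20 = (o + 4)*(o - 5)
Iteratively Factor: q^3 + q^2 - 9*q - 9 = (q + 3)*(q^2 - 2*q - 3) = (q - 3)*(q + 3)*(q + 1)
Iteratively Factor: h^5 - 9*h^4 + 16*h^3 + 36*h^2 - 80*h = (h - 2)*(h^4 - 7*h^3 + 2*h^2 + 40*h) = (h - 2)*(h + 2)*(h^3 - 9*h^2 + 20*h) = (h - 5)*(h - 2)*(h + 2)*(h^2 - 4*h) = h*(h - 5)*(h - 2)*(h + 2)*(h - 4)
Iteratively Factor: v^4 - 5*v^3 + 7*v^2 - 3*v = (v)*(v^3 - 5*v^2 + 7*v - 3) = v*(v - 3)*(v^2 - 2*v + 1) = v*(v - 3)*(v - 1)*(v - 1)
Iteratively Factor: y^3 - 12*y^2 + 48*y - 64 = (y - 4)*(y^2 - 8*y + 16) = (y - 4)^2*(y - 4)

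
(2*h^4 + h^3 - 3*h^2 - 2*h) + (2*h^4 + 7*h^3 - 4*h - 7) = 4*h^4 + 8*h^3 - 3*h^2 - 6*h - 7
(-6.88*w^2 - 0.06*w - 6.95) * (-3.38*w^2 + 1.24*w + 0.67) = 23.2544*w^4 - 8.3284*w^3 + 18.807*w^2 - 8.6582*w - 4.6565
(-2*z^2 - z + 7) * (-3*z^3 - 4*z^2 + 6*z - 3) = 6*z^5 + 11*z^4 - 29*z^3 - 28*z^2 + 45*z - 21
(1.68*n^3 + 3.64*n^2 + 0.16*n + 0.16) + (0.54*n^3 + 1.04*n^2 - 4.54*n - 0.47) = 2.22*n^3 + 4.68*n^2 - 4.38*n - 0.31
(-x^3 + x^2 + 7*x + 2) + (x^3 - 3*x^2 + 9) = -2*x^2 + 7*x + 11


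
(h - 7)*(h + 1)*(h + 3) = h^3 - 3*h^2 - 25*h - 21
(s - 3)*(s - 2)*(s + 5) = s^3 - 19*s + 30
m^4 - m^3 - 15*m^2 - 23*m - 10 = (m - 5)*(m + 1)^2*(m + 2)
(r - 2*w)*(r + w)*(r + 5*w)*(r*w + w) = r^4*w + 4*r^3*w^2 + r^3*w - 7*r^2*w^3 + 4*r^2*w^2 - 10*r*w^4 - 7*r*w^3 - 10*w^4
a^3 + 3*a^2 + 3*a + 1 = (a + 1)^3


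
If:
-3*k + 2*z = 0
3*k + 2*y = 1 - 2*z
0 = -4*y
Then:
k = 1/6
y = 0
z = 1/4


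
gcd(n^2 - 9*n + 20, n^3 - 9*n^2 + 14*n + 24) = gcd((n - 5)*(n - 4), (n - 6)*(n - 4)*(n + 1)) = n - 4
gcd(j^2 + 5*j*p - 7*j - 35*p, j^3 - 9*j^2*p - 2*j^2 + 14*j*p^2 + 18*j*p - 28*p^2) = 1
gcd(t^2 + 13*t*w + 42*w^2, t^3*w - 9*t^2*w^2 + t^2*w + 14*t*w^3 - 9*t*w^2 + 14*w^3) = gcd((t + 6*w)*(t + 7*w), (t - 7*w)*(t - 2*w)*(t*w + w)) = 1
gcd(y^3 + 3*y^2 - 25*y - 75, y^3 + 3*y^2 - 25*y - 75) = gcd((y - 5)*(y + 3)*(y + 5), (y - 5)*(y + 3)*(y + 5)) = y^3 + 3*y^2 - 25*y - 75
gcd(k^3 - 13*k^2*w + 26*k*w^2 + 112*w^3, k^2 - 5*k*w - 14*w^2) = -k^2 + 5*k*w + 14*w^2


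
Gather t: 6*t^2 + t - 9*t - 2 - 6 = 6*t^2 - 8*t - 8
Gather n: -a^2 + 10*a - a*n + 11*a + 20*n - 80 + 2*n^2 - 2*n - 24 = -a^2 + 21*a + 2*n^2 + n*(18 - a) - 104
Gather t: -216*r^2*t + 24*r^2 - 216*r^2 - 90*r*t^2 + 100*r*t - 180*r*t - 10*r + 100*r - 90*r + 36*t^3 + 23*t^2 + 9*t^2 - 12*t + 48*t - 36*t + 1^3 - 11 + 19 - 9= -192*r^2 + 36*t^3 + t^2*(32 - 90*r) + t*(-216*r^2 - 80*r)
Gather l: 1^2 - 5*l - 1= -5*l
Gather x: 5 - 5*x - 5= -5*x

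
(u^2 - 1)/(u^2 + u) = (u - 1)/u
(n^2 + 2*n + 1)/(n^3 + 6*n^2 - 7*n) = (n^2 + 2*n + 1)/(n*(n^2 + 6*n - 7))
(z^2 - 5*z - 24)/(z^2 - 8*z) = (z + 3)/z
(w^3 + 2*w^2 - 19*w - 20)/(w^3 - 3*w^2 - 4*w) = (w + 5)/w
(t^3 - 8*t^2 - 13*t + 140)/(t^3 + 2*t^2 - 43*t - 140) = (t - 5)/(t + 5)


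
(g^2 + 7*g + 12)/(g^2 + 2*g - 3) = (g + 4)/(g - 1)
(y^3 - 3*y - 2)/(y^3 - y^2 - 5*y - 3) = (y - 2)/(y - 3)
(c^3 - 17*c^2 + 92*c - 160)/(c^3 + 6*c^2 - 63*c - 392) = (c^2 - 9*c + 20)/(c^2 + 14*c + 49)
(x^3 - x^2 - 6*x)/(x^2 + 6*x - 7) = x*(x^2 - x - 6)/(x^2 + 6*x - 7)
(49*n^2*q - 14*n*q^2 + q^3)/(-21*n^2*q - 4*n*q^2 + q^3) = (-7*n + q)/(3*n + q)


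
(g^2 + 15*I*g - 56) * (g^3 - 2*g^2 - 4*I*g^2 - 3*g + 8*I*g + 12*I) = g^5 - 2*g^4 + 11*I*g^4 + g^3 - 22*I*g^3 - 8*g^2 + 191*I*g^2 - 12*g - 448*I*g - 672*I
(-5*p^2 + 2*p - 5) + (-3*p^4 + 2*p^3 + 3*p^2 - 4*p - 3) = -3*p^4 + 2*p^3 - 2*p^2 - 2*p - 8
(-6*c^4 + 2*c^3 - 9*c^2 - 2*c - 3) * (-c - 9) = 6*c^5 + 52*c^4 - 9*c^3 + 83*c^2 + 21*c + 27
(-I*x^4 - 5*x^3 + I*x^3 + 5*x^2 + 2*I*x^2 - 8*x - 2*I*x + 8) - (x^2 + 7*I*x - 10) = -I*x^4 - 5*x^3 + I*x^3 + 4*x^2 + 2*I*x^2 - 8*x - 9*I*x + 18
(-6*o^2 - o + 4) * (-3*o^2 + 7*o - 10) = 18*o^4 - 39*o^3 + 41*o^2 + 38*o - 40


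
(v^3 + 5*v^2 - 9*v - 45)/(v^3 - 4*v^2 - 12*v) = (-v^3 - 5*v^2 + 9*v + 45)/(v*(-v^2 + 4*v + 12))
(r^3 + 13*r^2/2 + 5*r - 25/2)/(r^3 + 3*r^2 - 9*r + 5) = (r + 5/2)/(r - 1)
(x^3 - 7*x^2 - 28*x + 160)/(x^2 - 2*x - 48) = (x^2 + x - 20)/(x + 6)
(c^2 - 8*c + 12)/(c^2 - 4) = (c - 6)/(c + 2)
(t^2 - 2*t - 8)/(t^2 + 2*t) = (t - 4)/t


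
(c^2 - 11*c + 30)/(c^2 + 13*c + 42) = (c^2 - 11*c + 30)/(c^2 + 13*c + 42)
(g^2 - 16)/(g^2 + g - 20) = (g + 4)/(g + 5)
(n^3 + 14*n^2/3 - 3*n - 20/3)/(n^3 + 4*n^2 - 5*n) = (3*n^2 - n - 4)/(3*n*(n - 1))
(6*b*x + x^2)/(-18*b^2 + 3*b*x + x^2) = x/(-3*b + x)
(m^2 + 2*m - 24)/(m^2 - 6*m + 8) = (m + 6)/(m - 2)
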